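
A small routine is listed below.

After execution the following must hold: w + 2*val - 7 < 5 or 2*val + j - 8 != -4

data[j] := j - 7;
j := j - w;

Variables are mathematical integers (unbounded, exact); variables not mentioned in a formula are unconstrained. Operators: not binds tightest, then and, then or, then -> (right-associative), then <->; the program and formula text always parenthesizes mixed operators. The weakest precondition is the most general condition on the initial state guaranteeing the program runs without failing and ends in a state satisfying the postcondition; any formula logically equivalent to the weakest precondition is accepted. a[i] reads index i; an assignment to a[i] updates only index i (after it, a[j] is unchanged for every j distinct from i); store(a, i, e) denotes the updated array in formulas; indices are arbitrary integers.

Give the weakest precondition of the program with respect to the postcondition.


Working backward. After the program, the postcondition w + 2*val - 7 < 5 or 2*val + j - 8 != -4 must hold; in canonical form it is 2*val + w < 12 or j + 2*val != 4.
Before j := j - w: 2*val + w < 12 or j + 2*val != w + 4
Before data[j] := j - 7: 2*val + w < 12 or j + 2*val != w + 4
Answer: WP = 2*val + w < 12 or j + 2*val != w + 4


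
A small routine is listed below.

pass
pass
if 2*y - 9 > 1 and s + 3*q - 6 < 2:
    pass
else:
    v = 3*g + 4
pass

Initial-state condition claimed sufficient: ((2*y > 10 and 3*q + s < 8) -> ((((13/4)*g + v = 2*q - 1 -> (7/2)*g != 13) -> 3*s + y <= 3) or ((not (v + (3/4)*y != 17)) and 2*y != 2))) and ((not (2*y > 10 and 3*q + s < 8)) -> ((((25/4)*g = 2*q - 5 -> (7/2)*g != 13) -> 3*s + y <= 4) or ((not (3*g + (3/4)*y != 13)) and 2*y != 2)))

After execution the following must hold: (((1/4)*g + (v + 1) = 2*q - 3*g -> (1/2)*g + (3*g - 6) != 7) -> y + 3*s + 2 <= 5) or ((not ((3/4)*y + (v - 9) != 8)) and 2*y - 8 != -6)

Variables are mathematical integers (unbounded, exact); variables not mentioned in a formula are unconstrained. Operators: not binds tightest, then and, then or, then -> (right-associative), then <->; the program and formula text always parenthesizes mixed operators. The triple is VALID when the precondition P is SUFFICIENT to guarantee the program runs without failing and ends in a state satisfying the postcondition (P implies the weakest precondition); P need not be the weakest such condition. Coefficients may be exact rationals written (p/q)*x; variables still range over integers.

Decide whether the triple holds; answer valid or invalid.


Working backward. After the program, the postcondition (((1/4)*g + (v + 1) = 2*q - 3*g -> (1/2)*g + (3*g - 6) != 7) -> y + 3*s + 2 <= 5) or ((not ((3/4)*y + (v - 9) != 8)) and 2*y - 8 != -6) must hold; in canonical form it is (((13/4)*g + v = 2*q - 1 -> (7/2)*g != 13) -> 3*s + y <= 3) or ((not (v + (3/4)*y != 17)) and 2*y != 2).
Before skip: (((13/4)*g + v = 2*q - 1 -> (7/2)*g != 13) -> 3*s + y <= 3) or ((not (v + (3/4)*y != 17)) and 2*y != 2)
Then branch requires (((13/4)*g + v = 2*q - 1 -> (7/2)*g != 13) -> 3*s + y <= 3) or ((not (v + (3/4)*y != 17)) and 2*y != 2); else branch requires (((25/4)*g = 2*q - 5 -> (7/2)*g != 13) -> 3*s + y <= 3) or ((not (3*g + (3/4)*y != 13)) and 2*y != 2).
Before the if: ((2*y > 10 and 3*q + s < 8) -> ((((13/4)*g + v = 2*q - 1 -> (7/2)*g != 13) -> 3*s + y <= 3) or ((not (v + (3/4)*y != 17)) and 2*y != 2))) and ((not (2*y > 10 and 3*q + s < 8)) -> ((((25/4)*g = 2*q - 5 -> (7/2)*g != 13) -> 3*s + y <= 3) or ((not (3*g + (3/4)*y != 13)) and 2*y != 2)))
Before skip: ((2*y > 10 and 3*q + s < 8) -> ((((13/4)*g + v = 2*q - 1 -> (7/2)*g != 13) -> 3*s + y <= 3) or ((not (v + (3/4)*y != 17)) and 2*y != 2))) and ((not (2*y > 10 and 3*q + s < 8)) -> ((((25/4)*g = 2*q - 5 -> (7/2)*g != 13) -> 3*s + y <= 3) or ((not (3*g + (3/4)*y != 13)) and 2*y != 2)))
Before skip: ((2*y > 10 and 3*q + s < 8) -> ((((13/4)*g + v = 2*q - 1 -> (7/2)*g != 13) -> 3*s + y <= 3) or ((not (v + (3/4)*y != 17)) and 2*y != 2))) and ((not (2*y > 10 and 3*q + s < 8)) -> ((((25/4)*g = 2*q - 5 -> (7/2)*g != 13) -> 3*s + y <= 3) or ((not (3*g + (3/4)*y != 13)) and 2*y != 2)))
The weakest precondition is ((2*y > 10 and 3*q + s < 8) -> ((((13/4)*g + v = 2*q - 1 -> (7/2)*g != 13) -> 3*s + y <= 3) or ((not (v + (3/4)*y != 17)) and 2*y != 2))) and ((not (2*y > 10 and 3*q + s < 8)) -> ((((25/4)*g = 2*q - 5 -> (7/2)*g != 13) -> 3*s + y <= 3) or ((not (3*g + (3/4)*y != 13)) and 2*y != 2))).
Check whether ((2*y > 10 and 3*q + s < 8) -> ((((13/4)*g + v = 2*q - 1 -> (7/2)*g != 13) -> 3*s + y <= 3) or ((not (v + (3/4)*y != 17)) and 2*y != 2))) and ((not (2*y > 10 and 3*q + s < 8)) -> ((((25/4)*g = 2*q - 5 -> (7/2)*g != 13) -> 3*s + y <= 4) or ((not (3*g + (3/4)*y != 13)) and 2*y != 2))) implies it.
Countermodel: at the initial state g = 0, q = 0, s = 4, v = 23, y = -8, the precondition holds but the weakest precondition fails.
Answer: invalid


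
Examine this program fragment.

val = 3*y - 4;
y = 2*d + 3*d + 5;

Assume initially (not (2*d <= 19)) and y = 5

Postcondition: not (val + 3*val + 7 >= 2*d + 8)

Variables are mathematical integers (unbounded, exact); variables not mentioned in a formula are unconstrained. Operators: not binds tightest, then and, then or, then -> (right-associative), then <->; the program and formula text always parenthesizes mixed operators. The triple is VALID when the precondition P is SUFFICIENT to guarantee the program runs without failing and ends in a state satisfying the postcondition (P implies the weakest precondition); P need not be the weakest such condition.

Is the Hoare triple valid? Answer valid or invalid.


Working backward. After the program, the postcondition not (val + 3*val + 7 >= 2*d + 8) must hold; in canonical form it is not (4*val >= 2*d + 1).
Before y := 2*d + 3*d + 5: not (4*val >= 2*d + 1)
Before val := 3*y - 4: not (12*y >= 2*d + 17)
The weakest precondition is not (12*y >= 2*d + 17).
Check whether (not (2*d <= 19)) and y = 5 implies it.
Countermodel: at the initial state d = 10, y = 5, the precondition holds but the weakest precondition fails.
Answer: invalid


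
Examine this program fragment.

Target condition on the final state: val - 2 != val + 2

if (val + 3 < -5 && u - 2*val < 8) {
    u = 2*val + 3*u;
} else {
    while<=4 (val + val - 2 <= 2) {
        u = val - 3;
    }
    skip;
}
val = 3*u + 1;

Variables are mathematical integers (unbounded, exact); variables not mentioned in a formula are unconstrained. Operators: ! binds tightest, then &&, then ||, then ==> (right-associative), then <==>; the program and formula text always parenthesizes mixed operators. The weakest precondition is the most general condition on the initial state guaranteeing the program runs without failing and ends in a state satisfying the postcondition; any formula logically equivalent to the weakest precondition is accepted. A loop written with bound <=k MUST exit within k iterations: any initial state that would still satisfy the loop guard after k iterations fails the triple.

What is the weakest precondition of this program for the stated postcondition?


Working backward. After the program, the postcondition val - 2 != val + 2 must hold; in canonical form it is true.
Before val := 3*u + 1: true
Then branch requires true; else branch requires 2*val <= 4 ==> (2*val <= 4 ==> (2*val <= 4 ==> (2*val <= 4 ==> (!(2*val <= 4))))).
Before the if: (!(val < -8 && u < 2*val + 8)) ==> (2*val <= 4 ==> (2*val <= 4 ==> (2*val <= 4 ==> (2*val <= 4 ==> (!(2*val <= 4))))))
Answer: WP = (!(val < -8 && u < 2*val + 8)) ==> (2*val <= 4 ==> (2*val <= 4 ==> (2*val <= 4 ==> (2*val <= 4 ==> (!(2*val <= 4))))))


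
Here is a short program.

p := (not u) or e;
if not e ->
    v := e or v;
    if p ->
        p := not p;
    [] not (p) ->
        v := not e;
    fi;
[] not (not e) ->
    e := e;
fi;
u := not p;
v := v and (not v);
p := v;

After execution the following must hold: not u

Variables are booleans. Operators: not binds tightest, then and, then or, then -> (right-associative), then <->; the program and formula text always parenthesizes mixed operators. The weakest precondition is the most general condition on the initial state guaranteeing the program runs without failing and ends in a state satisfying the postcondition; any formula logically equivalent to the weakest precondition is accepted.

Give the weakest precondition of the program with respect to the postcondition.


Working backward. After the program, not u must hold.
Before p := v: not u
Before v := v and (not v): not u
Before u := not p: p
Then branch requires (p -> (not p)) and ((not p) -> p); else branch requires p.
Before the if: ((not e) -> ((p -> (not p)) and ((not p) -> p))) and (e -> p)
Before p := (not u) or e: ((not e) -> ((((not u) or e) -> (not ((not u) or e))) and ((not ((not u) or e)) -> ((not u) or e)))) and (e -> ((not u) or e))
Answer: WP = ((not e) -> ((((not u) or e) -> (not ((not u) or e))) and ((not ((not u) or e)) -> ((not u) or e)))) and (e -> ((not u) or e))


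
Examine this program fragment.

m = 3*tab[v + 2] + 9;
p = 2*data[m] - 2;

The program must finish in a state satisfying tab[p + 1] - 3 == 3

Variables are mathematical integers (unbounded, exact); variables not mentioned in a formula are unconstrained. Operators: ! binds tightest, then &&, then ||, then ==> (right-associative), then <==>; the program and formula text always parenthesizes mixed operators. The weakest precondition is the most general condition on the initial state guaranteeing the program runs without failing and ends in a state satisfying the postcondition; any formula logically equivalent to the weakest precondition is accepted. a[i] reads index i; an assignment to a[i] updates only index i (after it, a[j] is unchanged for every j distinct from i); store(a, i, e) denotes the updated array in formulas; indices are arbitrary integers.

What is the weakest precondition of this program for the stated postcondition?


Working backward. After the program, the postcondition tab[p + 1] - 3 == 3 must hold; in canonical form it is tab[p + 1] == 6.
Before p := 2*data[m] - 2: tab[2*data[m] - 1] == 6
Before m := 3*tab[v + 2] + 9: tab[2*data[3*tab[v + 2] + 9] - 1] == 6
Answer: WP = tab[2*data[3*tab[v + 2] + 9] - 1] == 6


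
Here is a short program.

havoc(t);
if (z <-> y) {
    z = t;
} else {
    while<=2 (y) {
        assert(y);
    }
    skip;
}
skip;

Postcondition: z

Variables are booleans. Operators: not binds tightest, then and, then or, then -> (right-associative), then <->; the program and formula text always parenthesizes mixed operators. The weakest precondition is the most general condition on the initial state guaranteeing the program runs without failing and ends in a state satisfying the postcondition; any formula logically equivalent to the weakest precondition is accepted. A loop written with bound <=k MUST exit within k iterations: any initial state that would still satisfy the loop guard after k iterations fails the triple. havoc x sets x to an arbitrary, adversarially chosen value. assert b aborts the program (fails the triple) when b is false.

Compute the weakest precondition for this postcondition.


Working backward. After the program, z must hold.
Before skip: z
Then branch requires t; else branch requires (not y) and ((not y) -> z).
Before the if: ((z <-> y) -> t) and ((not (z <-> y)) -> ((not y) and ((not y) -> z)))
Before havoc t: ((not (z <-> y)) -> ((not y) and ((not y) -> z))) and (not (z <-> y))
Answer: WP = ((not (z <-> y)) -> ((not y) and ((not y) -> z))) and (not (z <-> y))


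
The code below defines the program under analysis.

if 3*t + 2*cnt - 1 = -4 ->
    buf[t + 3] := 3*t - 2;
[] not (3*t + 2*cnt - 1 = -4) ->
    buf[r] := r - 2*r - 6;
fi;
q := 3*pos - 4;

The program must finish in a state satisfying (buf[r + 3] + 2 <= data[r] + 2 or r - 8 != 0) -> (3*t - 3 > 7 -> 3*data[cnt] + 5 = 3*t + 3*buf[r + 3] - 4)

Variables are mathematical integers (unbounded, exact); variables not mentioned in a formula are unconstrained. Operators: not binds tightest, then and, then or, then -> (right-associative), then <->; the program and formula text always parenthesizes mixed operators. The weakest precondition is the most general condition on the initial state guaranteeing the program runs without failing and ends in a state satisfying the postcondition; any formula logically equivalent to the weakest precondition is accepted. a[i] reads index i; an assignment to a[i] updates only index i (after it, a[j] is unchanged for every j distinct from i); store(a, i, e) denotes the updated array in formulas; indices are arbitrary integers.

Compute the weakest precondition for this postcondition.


Working backward. After the program, the postcondition (buf[r + 3] + 2 <= data[r] + 2 or r - 8 != 0) -> (3*t - 3 > 7 -> 3*data[cnt] + 5 = 3*t + 3*buf[r + 3] - 4) must hold; in canonical form it is (buf[r + 3] <= data[r] or r != 8) -> (3*t > 10 -> 3*data[cnt] = 3*buf[r + 3] + 3*t - 9).
Before q := 3*pos - 4: (buf[r + 3] <= data[r] or r != 8) -> (3*t > 10 -> 3*data[cnt] = 3*buf[r + 3] + 3*t - 9)
Then branch requires (store(buf, t + 3, 3*t - 2)[r + 3] <= data[r] or r != 8) -> (3*t > 10 -> 3*data[cnt] = 3*store(buf, t + 3, 3*t - 2)[r + 3] + 3*t - 9); else branch requires (store(buf, r, -r - 6)[r + 3] <= data[r] or r != 8) -> (3*t > 10 -> 3*data[cnt] = 3*store(buf, r, -r - 6)[r + 3] + 3*t - 9).
Before the if: (2*cnt + 3*t = -3 -> ((store(buf, t + 3, 3*t - 2)[r + 3] <= data[r] or r != 8) -> (3*t > 10 -> 3*data[cnt] = 3*store(buf, t + 3, 3*t - 2)[r + 3] + 3*t - 9))) and ((not (2*cnt + 3*t = -3)) -> ((store(buf, r, -r - 6)[r + 3] <= data[r] or r != 8) -> (3*t > 10 -> 3*data[cnt] = 3*store(buf, r, -r - 6)[r + 3] + 3*t - 9)))
Answer: WP = (2*cnt + 3*t = -3 -> ((store(buf, t + 3, 3*t - 2)[r + 3] <= data[r] or r != 8) -> (3*t > 10 -> 3*data[cnt] = 3*store(buf, t + 3, 3*t - 2)[r + 3] + 3*t - 9))) and ((not (2*cnt + 3*t = -3)) -> ((store(buf, r, -r - 6)[r + 3] <= data[r] or r != 8) -> (3*t > 10 -> 3*data[cnt] = 3*store(buf, r, -r - 6)[r + 3] + 3*t - 9)))


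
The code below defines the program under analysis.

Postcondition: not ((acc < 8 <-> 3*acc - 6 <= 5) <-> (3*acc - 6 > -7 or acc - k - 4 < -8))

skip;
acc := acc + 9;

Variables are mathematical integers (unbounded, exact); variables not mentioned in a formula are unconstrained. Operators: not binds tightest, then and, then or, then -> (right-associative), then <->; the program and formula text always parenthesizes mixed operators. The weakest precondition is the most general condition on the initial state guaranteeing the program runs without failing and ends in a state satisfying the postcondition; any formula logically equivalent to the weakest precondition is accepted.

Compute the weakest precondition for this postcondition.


Working backward. After the program, the postcondition not ((acc < 8 <-> 3*acc - 6 <= 5) <-> (3*acc - 6 > -7 or acc - k - 4 < -8)) must hold; in canonical form it is not ((acc < 8 <-> 3*acc <= 11) <-> (3*acc > -1 or acc < k - 4)).
Before acc := acc + 9: not ((acc < -1 <-> 3*acc <= -16) <-> (3*acc > -28 or acc < k - 13))
Before skip: not ((acc < -1 <-> 3*acc <= -16) <-> (3*acc > -28 or acc < k - 13))
Answer: WP = not ((acc < -1 <-> 3*acc <= -16) <-> (3*acc > -28 or acc < k - 13))


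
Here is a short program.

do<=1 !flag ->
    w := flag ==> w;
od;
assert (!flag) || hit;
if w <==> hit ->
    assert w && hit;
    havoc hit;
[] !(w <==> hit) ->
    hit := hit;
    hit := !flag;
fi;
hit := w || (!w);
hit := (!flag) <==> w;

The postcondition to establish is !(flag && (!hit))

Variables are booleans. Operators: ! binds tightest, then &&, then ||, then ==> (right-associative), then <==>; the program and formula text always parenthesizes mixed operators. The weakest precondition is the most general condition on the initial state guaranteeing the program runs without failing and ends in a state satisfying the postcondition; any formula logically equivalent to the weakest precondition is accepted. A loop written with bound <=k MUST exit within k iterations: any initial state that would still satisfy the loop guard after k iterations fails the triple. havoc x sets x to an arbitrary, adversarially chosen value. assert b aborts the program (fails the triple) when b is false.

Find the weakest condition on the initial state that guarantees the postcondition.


Working backward. After the program, !(flag && (!hit)) must hold.
Before hit := (!flag) <==> w: !(flag && (!((!flag) <==> w)))
Before hit := w || (!w): !(flag && (!((!flag) <==> w)))
Then branch requires w && hit && (!(flag && (!((!flag) <==> w)))); else branch requires !(flag && (!((!flag) <==> w))).
Before the if: ((w <==> hit) ==> (w && hit && (!(flag && (!((!flag) <==> w)))))) && ((!(w <==> hit)) ==> (!(flag && (!((!flag) <==> w)))))
Before assert (!flag) || hit: ((!flag) || hit) && ((w <==> hit) ==> (w && hit && (!(flag && (!((!flag) <==> w)))))) && ((!(w <==> hit)) ==> (!(flag && (!((!flag) <==> w)))))
Before the loop (bound <=1), unroll the exhaustion recursion (WP_0 = exit-now case; WP_j = one more guarded iteration, up to j = 1):
  WP_0: flag && ((!flag) || hit) && ((w <==> hit) ==> (w && hit && (!(flag && (!((!flag) <==> w)))))) && ((!(w <==> hit)) ==> (!(flag && (!((!flag) <==> w)))))
  WP_1: ((!flag) ==> (flag && ((!flag) || hit) && (((flag ==> w) <==> hit) ==> ((flag ==> w) && hit && (!(flag && (!((!flag) <==> (flag ==> w))))))) && ((!((flag ==> w) <==> hit)) ==> (!(flag && (!((!flag) <==> (flag ==> w)))))))) && (flag ==> (((!flag) || hit) && ((w <==> hit) ==> (w && hit && (!(flag && (!((!flag) <==> w)))))) && ((!(w <==> hit)) ==> (!(flag && (!((!flag) <==> w)))))))
So before the loop: ((!flag) ==> (flag && ((!flag) || hit) && (((flag ==> w) <==> hit) ==> ((flag ==> w) && hit && (!(flag && (!((!flag) <==> (flag ==> w))))))) && ((!((flag ==> w) <==> hit)) ==> (!(flag && (!((!flag) <==> (flag ==> w)))))))) && (flag ==> (((!flag) || hit) && ((w <==> hit) ==> (w && hit && (!(flag && (!((!flag) <==> w)))))) && ((!(w <==> hit)) ==> (!(flag && (!((!flag) <==> w)))))))
Answer: WP = ((!flag) ==> (flag && ((!flag) || hit) && (((flag ==> w) <==> hit) ==> ((flag ==> w) && hit && (!(flag && (!((!flag) <==> (flag ==> w))))))) && ((!((flag ==> w) <==> hit)) ==> (!(flag && (!((!flag) <==> (flag ==> w)))))))) && (flag ==> (((!flag) || hit) && ((w <==> hit) ==> (w && hit && (!(flag && (!((!flag) <==> w)))))) && ((!(w <==> hit)) ==> (!(flag && (!((!flag) <==> w)))))))


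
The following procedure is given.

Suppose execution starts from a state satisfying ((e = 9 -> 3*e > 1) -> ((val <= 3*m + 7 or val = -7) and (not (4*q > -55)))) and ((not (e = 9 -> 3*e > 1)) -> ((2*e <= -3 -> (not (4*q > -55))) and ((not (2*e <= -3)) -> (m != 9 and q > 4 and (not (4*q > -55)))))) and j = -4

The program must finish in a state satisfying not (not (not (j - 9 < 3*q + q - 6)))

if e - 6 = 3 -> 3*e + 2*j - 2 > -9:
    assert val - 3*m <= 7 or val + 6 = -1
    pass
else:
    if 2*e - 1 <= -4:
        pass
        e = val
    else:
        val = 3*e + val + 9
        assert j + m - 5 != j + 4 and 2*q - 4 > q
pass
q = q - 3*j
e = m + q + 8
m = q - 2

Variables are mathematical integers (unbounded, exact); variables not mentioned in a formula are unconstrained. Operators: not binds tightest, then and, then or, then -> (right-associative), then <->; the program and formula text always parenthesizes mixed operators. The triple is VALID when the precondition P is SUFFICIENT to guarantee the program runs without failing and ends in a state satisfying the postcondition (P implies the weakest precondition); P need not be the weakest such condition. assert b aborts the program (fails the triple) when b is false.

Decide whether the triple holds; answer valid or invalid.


Working backward. After the program, the postcondition not (not (not (j - 9 < 3*q + q - 6))) must hold; in canonical form it is not (j < 4*q + 3).
Before m := q - 2: not (j < 4*q + 3)
Before e := m + q + 8: not (j < 4*q + 3)
Before q := q - 3*j: not (13*j < 4*q + 3)
Before skip: not (13*j < 4*q + 3)
Then branch requires (val <= 3*m + 7 or val = -7) and (not (13*j < 4*q + 3)); else branch requires (2*e <= -3 -> (not (13*j < 4*q + 3))) and ((not (2*e <= -3)) -> (m != 9 and q > 4 and (not (13*j < 4*q + 3)))).
Before the if: ((e = 9 -> 3*e + 2*j > -7) -> ((val <= 3*m + 7 or val = -7) and (not (13*j < 4*q + 3)))) and ((not (e = 9 -> 3*e + 2*j > -7)) -> ((2*e <= -3 -> (not (13*j < 4*q + 3))) and ((not (2*e <= -3)) -> (m != 9 and q > 4 and (not (13*j < 4*q + 3))))))
The weakest precondition is ((e = 9 -> 3*e + 2*j > -7) -> ((val <= 3*m + 7 or val = -7) and (not (13*j < 4*q + 3)))) and ((not (e = 9 -> 3*e + 2*j > -7)) -> ((2*e <= -3 -> (not (13*j < 4*q + 3))) and ((not (2*e <= -3)) -> (m != 9 and q > 4 and (not (13*j < 4*q + 3)))))).
Check whether ((e = 9 -> 3*e > 1) -> ((val <= 3*m + 7 or val = -7) and (not (4*q > -55)))) and ((not (e = 9 -> 3*e > 1)) -> ((2*e <= -3 -> (not (4*q > -55))) and ((not (2*e <= -3)) -> (m != 9 and q > 4 and (not (4*q > -55)))))) and j = -4 implies it.
Every state satisfying the precondition satisfies the weakest precondition: the implication holds.
Answer: valid


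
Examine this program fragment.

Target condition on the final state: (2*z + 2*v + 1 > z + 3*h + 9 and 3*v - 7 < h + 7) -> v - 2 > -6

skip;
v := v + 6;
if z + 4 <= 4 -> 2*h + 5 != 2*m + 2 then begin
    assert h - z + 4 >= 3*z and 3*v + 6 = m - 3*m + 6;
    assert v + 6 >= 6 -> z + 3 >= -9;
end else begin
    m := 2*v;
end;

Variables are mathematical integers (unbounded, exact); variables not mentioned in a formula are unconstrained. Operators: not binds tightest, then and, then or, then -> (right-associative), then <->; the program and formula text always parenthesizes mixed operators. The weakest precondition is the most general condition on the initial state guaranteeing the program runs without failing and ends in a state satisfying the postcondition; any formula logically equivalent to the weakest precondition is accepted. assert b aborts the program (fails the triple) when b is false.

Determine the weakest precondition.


Working backward. After the program, the postcondition (2*z + 2*v + 1 > z + 3*h + 9 and 3*v - 7 < h + 7) -> v - 2 > -6 must hold; in canonical form it is (2*v + z > 3*h + 8 and 3*v < h + 14) -> v > -4.
Then branch requires h >= 4*z - 4 and 2*m + 3*v = 0 and (v >= 0 -> z >= -12) and ((2*v + z > 3*h + 8 and 3*v < h + 14) -> v > -4); else branch requires (2*v + z > 3*h + 8 and 3*v < h + 14) -> v > -4.
Before the if: ((z <= 0 -> 2*h != 2*m - 3) -> (h >= 4*z - 4 and 2*m + 3*v = 0 and (v >= 0 -> z >= -12) and ((2*v + z > 3*h + 8 and 3*v < h + 14) -> v > -4))) and ((not (z <= 0 -> 2*h != 2*m - 3)) -> ((2*v + z > 3*h + 8 and 3*v < h + 14) -> v > -4))
Before v := v + 6: ((z <= 0 -> 2*h != 2*m - 3) -> (h >= 4*z - 4 and 2*m + 3*v = -18 and (v >= -6 -> z >= -12) and ((2*v + z > 3*h - 4 and 3*v < h - 4) -> v > -10))) and ((not (z <= 0 -> 2*h != 2*m - 3)) -> ((2*v + z > 3*h - 4 and 3*v < h - 4) -> v > -10))
Before skip: ((z <= 0 -> 2*h != 2*m - 3) -> (h >= 4*z - 4 and 2*m + 3*v = -18 and (v >= -6 -> z >= -12) and ((2*v + z > 3*h - 4 and 3*v < h - 4) -> v > -10))) and ((not (z <= 0 -> 2*h != 2*m - 3)) -> ((2*v + z > 3*h - 4 and 3*v < h - 4) -> v > -10))
Answer: WP = ((z <= 0 -> 2*h != 2*m - 3) -> (h >= 4*z - 4 and 2*m + 3*v = -18 and (v >= -6 -> z >= -12) and ((2*v + z > 3*h - 4 and 3*v < h - 4) -> v > -10))) and ((not (z <= 0 -> 2*h != 2*m - 3)) -> ((2*v + z > 3*h - 4 and 3*v < h - 4) -> v > -10))


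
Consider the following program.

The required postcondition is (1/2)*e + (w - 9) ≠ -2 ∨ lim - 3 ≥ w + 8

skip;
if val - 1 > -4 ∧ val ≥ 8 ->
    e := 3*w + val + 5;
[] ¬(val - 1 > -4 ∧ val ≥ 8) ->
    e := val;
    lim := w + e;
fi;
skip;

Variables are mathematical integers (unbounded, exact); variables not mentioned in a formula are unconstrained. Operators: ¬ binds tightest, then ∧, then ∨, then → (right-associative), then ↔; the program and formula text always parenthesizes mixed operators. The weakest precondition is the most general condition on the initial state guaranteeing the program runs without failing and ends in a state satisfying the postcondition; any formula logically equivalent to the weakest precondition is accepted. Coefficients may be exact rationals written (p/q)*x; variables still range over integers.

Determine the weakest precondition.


Working backward. After the program, the postcondition (1/2)*e + (w - 9) ≠ -2 ∨ lim - 3 ≥ w + 8 must hold; in canonical form it is (1/2)*e + w ≠ 7 ∨ lim ≥ w + 11.
Before skip: (1/2)*e + w ≠ 7 ∨ lim ≥ w + 11
Then branch requires (1/2)*val + (5/2)*w ≠ 9/2 ∨ lim ≥ w + 11; else branch requires (1/2)*val + w ≠ 7 ∨ val ≥ 11.
Before the if: ((val > -3 ∧ val ≥ 8) → ((1/2)*val + (5/2)*w ≠ 9/2 ∨ lim ≥ w + 11)) ∧ ((¬(val > -3 ∧ val ≥ 8)) → ((1/2)*val + w ≠ 7 ∨ val ≥ 11))
Before skip: ((val > -3 ∧ val ≥ 8) → ((1/2)*val + (5/2)*w ≠ 9/2 ∨ lim ≥ w + 11)) ∧ ((¬(val > -3 ∧ val ≥ 8)) → ((1/2)*val + w ≠ 7 ∨ val ≥ 11))
Answer: WP = ((val > -3 ∧ val ≥ 8) → ((1/2)*val + (5/2)*w ≠ 9/2 ∨ lim ≥ w + 11)) ∧ ((¬(val > -3 ∧ val ≥ 8)) → ((1/2)*val + w ≠ 7 ∨ val ≥ 11))


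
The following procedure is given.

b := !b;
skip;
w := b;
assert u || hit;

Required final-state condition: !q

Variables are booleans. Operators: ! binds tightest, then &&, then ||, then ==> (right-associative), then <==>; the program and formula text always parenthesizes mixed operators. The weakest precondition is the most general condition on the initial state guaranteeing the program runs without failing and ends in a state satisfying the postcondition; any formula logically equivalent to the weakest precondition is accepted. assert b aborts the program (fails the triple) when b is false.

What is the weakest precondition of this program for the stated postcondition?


Working backward. After the program, !q must hold.
Before assert u || hit: (u || hit) && (!q)
Before w := b: (u || hit) && (!q)
Before skip: (u || hit) && (!q)
Before b := !b: (u || hit) && (!q)
Answer: WP = (u || hit) && (!q)


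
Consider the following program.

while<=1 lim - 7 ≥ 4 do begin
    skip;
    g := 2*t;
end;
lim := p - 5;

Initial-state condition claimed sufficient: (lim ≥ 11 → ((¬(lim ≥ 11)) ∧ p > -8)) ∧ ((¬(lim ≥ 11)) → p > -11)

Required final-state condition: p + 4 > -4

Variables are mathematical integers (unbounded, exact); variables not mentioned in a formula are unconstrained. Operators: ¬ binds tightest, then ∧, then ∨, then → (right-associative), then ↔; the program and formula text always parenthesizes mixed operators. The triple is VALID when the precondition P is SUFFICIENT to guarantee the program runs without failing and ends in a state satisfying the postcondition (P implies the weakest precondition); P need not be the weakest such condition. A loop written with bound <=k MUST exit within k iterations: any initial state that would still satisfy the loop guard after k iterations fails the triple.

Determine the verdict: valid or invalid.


Working backward. After the program, the postcondition p + 4 > -4 must hold; in canonical form it is p > -8.
Before lim := p - 5: p > -8
Before the loop (bound <=1), unroll the exhaustion recursion (WP_0 = exit-now case; WP_j = one more guarded iteration, up to j = 1):
  WP_0: (¬(lim ≥ 11)) ∧ p > -8
  WP_1: (lim ≥ 11 → ((¬(lim ≥ 11)) ∧ p > -8)) ∧ ((¬(lim ≥ 11)) → p > -8)
So before the loop: (lim ≥ 11 → ((¬(lim ≥ 11)) ∧ p > -8)) ∧ ((¬(lim ≥ 11)) → p > -8)
The weakest precondition is (lim ≥ 11 → ((¬(lim ≥ 11)) ∧ p > -8)) ∧ ((¬(lim ≥ 11)) → p > -8).
Check whether (lim ≥ 11 → ((¬(lim ≥ 11)) ∧ p > -8)) ∧ ((¬(lim ≥ 11)) → p > -11) implies it.
Countermodel: at the initial state lim = 10, p = -10, the precondition holds but the weakest precondition fails.
Answer: invalid


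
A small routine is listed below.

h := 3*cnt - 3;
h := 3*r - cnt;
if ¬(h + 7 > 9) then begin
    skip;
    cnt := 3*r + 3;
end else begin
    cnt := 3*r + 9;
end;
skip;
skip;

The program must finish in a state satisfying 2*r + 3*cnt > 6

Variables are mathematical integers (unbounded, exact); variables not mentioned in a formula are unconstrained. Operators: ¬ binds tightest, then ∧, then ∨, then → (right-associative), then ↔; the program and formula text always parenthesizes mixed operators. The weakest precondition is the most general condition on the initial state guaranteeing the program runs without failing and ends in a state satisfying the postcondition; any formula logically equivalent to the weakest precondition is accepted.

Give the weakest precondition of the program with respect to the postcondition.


Working backward. After the program, the postcondition 2*r + 3*cnt > 6 must hold; in canonical form it is 3*cnt + 2*r > 6.
Before skip: 3*cnt + 2*r > 6
Before skip: 3*cnt + 2*r > 6
Then branch requires 11*r > -3; else branch requires 11*r > -21.
Before the if: ((¬(h > 2)) → 11*r > -3) ∧ (h > 2 → 11*r > -21)
Before h := 3*r - cnt: ((¬(3*r > cnt + 2)) → 11*r > -3) ∧ (3*r > cnt + 2 → 11*r > -21)
Before h := 3*cnt - 3: ((¬(3*r > cnt + 2)) → 11*r > -3) ∧ (3*r > cnt + 2 → 11*r > -21)
Answer: WP = ((¬(3*r > cnt + 2)) → 11*r > -3) ∧ (3*r > cnt + 2 → 11*r > -21)


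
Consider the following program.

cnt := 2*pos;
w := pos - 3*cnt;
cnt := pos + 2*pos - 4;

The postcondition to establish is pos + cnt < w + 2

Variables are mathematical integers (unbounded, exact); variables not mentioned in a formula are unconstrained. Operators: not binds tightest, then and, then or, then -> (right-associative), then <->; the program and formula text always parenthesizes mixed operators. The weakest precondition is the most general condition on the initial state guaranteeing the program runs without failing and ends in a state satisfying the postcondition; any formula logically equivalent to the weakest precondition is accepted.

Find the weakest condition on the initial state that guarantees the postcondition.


Working backward. After the program, the postcondition pos + cnt < w + 2 must hold; in canonical form it is cnt + pos < w + 2.
Before cnt := pos + 2*pos - 4: 4*pos < w + 6
Before w := pos - 3*cnt: 3*cnt + 3*pos < 6
Before cnt := 2*pos: 9*pos < 6
Answer: WP = 9*pos < 6


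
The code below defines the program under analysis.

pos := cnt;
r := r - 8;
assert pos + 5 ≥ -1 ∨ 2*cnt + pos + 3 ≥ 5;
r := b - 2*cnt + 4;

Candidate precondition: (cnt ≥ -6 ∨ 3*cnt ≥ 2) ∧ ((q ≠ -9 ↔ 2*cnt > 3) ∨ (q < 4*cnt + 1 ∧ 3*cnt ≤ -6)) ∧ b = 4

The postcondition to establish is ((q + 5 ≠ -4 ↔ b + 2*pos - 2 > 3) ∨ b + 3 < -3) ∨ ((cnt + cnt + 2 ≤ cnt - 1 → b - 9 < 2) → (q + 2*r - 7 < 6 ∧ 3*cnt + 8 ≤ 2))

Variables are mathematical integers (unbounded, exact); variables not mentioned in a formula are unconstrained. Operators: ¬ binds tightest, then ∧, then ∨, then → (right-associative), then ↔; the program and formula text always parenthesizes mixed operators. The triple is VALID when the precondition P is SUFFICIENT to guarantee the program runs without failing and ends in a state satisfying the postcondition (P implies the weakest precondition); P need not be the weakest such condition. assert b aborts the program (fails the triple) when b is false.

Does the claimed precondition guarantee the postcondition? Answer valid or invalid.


Working backward. After the program, the postcondition ((q + 5 ≠ -4 ↔ b + 2*pos - 2 > 3) ∨ b + 3 < -3) ∨ ((cnt + cnt + 2 ≤ cnt - 1 → b - 9 < 2) → (q + 2*r - 7 < 6 ∧ 3*cnt + 8 ≤ 2)) must hold; in canonical form it is (q ≠ -9 ↔ b + 2*pos > 5) ∨ b < -6 ∨ ((cnt ≤ -3 → b < 11) → (q + 2*r < 13 ∧ 3*cnt ≤ -6)).
Before r := b - 2*cnt + 4: (q ≠ -9 ↔ b + 2*pos > 5) ∨ b < -6 ∨ ((cnt ≤ -3 → b < 11) → (2*b + q < 4*cnt + 5 ∧ 3*cnt ≤ -6))
Before assert pos + 5 ≥ -1 ∨ 2*cnt + pos + 3 ≥ 5: (pos ≥ -6 ∨ 2*cnt + pos ≥ 2) ∧ ((q ≠ -9 ↔ b + 2*pos > 5) ∨ b < -6 ∨ ((cnt ≤ -3 → b < 11) → (2*b + q < 4*cnt + 5 ∧ 3*cnt ≤ -6)))
Before r := r - 8: (pos ≥ -6 ∨ 2*cnt + pos ≥ 2) ∧ ((q ≠ -9 ↔ b + 2*pos > 5) ∨ b < -6 ∨ ((cnt ≤ -3 → b < 11) → (2*b + q < 4*cnt + 5 ∧ 3*cnt ≤ -6)))
Before pos := cnt: (cnt ≥ -6 ∨ 3*cnt ≥ 2) ∧ ((q ≠ -9 ↔ b + 2*cnt > 5) ∨ b < -6 ∨ ((cnt ≤ -3 → b < 11) → (2*b + q < 4*cnt + 5 ∧ 3*cnt ≤ -6)))
The weakest precondition is (cnt ≥ -6 ∨ 3*cnt ≥ 2) ∧ ((q ≠ -9 ↔ b + 2*cnt > 5) ∨ b < -6 ∨ ((cnt ≤ -3 → b < 11) → (2*b + q < 4*cnt + 5 ∧ 3*cnt ≤ -6))).
Check whether (cnt ≥ -6 ∨ 3*cnt ≥ 2) ∧ ((q ≠ -9 ↔ 2*cnt > 3) ∨ (q < 4*cnt + 1 ∧ 3*cnt ≤ -6)) ∧ b = 4 implies it.
Countermodel: at the initial state b = 4, cnt = 1, q = -9, the precondition holds but the weakest precondition fails.
Answer: invalid


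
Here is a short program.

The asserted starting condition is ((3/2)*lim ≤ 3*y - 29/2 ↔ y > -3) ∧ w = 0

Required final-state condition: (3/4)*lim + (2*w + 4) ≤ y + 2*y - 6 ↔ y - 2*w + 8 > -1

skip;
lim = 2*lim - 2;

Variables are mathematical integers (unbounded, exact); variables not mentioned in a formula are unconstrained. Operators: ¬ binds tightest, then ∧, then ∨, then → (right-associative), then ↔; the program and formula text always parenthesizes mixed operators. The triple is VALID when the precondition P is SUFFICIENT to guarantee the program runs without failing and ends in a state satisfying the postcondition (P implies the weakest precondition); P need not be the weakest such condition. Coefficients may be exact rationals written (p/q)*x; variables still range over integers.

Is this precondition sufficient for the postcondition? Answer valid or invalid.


Working backward. After the program, the postcondition (3/4)*lim + (2*w + 4) ≤ y + 2*y - 6 ↔ y - 2*w + 8 > -1 must hold; in canonical form it is (3/4)*lim + 2*w ≤ 3*y - 10 ↔ y > 2*w - 9.
Before lim := 2*lim - 2: (3/2)*lim + 2*w ≤ 3*y - 17/2 ↔ y > 2*w - 9
Before skip: (3/2)*lim + 2*w ≤ 3*y - 17/2 ↔ y > 2*w - 9
The weakest precondition is (3/2)*lim + 2*w ≤ 3*y - 17/2 ↔ y > 2*w - 9.
Check whether ((3/2)*lim ≤ 3*y - 29/2 ↔ y > -3) ∧ w = 0 implies it.
Countermodel: at the initial state lim = 0, w = 0, y = -3, the precondition holds but the weakest precondition fails.
Answer: invalid


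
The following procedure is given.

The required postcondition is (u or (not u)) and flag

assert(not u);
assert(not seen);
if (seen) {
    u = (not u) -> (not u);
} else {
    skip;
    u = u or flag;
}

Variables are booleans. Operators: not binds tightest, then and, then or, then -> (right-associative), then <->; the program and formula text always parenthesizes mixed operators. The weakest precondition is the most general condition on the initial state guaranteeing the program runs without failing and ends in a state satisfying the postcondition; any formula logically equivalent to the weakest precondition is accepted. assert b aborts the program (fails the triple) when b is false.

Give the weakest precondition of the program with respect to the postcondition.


Working backward. After the program, the postcondition (u or (not u)) and flag must hold; in canonical form it is flag.
Then branch requires flag; else branch requires flag.
Before the if: (seen -> flag) and ((not seen) -> flag)
Before assert not seen: (not seen) and (seen -> flag) and ((not seen) -> flag)
Before assert not u: (not u) and (not seen) and (seen -> flag) and ((not seen) -> flag)
Answer: WP = (not u) and (not seen) and (seen -> flag) and ((not seen) -> flag)


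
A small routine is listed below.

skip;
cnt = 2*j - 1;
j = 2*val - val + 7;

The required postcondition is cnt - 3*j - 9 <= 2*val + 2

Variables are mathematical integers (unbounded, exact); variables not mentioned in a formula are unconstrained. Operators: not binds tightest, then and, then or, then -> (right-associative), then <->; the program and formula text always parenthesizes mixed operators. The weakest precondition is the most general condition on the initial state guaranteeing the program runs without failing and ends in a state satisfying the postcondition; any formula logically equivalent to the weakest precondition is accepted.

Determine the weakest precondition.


Working backward. After the program, the postcondition cnt - 3*j - 9 <= 2*val + 2 must hold; in canonical form it is cnt <= 3*j + 2*val + 11.
Before j := 2*val - val + 7: cnt <= 5*val + 32
Before cnt := 2*j - 1: 2*j <= 5*val + 33
Before skip: 2*j <= 5*val + 33
Answer: WP = 2*j <= 5*val + 33


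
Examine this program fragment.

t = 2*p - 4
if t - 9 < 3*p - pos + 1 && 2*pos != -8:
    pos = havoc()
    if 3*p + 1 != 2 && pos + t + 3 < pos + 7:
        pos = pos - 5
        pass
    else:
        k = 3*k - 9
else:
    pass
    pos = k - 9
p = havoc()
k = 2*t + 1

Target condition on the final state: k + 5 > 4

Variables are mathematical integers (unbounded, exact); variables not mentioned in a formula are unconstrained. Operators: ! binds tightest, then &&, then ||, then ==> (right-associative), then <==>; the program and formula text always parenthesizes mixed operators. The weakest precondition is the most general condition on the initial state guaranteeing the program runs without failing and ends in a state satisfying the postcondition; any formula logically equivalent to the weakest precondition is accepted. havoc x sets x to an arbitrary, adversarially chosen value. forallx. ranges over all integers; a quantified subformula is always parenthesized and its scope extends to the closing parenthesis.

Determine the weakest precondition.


Working backward. After the program, the postcondition k + 5 > 4 must hold; in canonical form it is k > -1.
Before k := 2*t + 1: 2*t > -2
Before havoc p: 2*t > -2
Then branch requires ((3*p != 1 && t < 4) ==> 2*t > -2) && ((!(3*p != 1 && t < 4)) ==> 2*t > -2); else branch requires 2*t > -2.
Before the if: ((pos + t < 3*p + 10 && 2*pos != -8) ==> (((3*p != 1 && t < 4) ==> 2*t > -2) && ((!(3*p != 1 && t < 4)) ==> 2*t > -2))) && ((!(pos + t < 3*p + 10 && 2*pos != -8)) ==> 2*t > -2)
Before t := 2*p - 4: ((pos < p + 14 && 2*pos != -8) ==> (((3*p != 1 && 2*p < 8) ==> 4*p > 6) && ((!(3*p != 1 && 2*p < 8)) ==> 4*p > 6))) && ((!(pos < p + 14 && 2*pos != -8)) ==> 4*p > 6)
Answer: WP = ((pos < p + 14 && 2*pos != -8) ==> (((3*p != 1 && 2*p < 8) ==> 4*p > 6) && ((!(3*p != 1 && 2*p < 8)) ==> 4*p > 6))) && ((!(pos < p + 14 && 2*pos != -8)) ==> 4*p > 6)


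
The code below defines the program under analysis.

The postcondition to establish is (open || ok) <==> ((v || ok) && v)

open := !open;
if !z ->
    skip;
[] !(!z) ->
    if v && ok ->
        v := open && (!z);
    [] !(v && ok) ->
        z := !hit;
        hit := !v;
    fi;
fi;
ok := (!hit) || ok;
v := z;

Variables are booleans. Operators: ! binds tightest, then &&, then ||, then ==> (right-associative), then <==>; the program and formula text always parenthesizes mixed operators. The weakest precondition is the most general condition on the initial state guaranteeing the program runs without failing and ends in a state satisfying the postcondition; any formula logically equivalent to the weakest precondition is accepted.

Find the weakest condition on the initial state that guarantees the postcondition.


Working backward. After the program, (open || ok) <==> ((v || ok) && v) must hold.
Before v := z: (open || ok) <==> ((z || ok) && z)
Before ok := (!hit) || ok: (open || (!hit) || ok) <==> ((z || (!hit) || ok) && z)
Then branch requires (open || (!hit) || ok) <==> ((z || (!hit) || ok) && z); else branch requires ((v && ok) ==> ((open || (!hit) || ok) <==> ((z || (!hit) || ok) && z))) && ((!(v && ok)) ==> ((open || v || ok) <==> (((!hit) || v || ok) && (!hit)))).
Before the if: ((!z) ==> ((open || (!hit) || ok) <==> ((z || (!hit) || ok) && z))) && (z ==> (((v && ok) ==> ((open || (!hit) || ok) <==> ((z || (!hit) || ok) && z))) && ((!(v && ok)) ==> ((open || v || ok) <==> (((!hit) || v || ok) && (!hit))))))
Before open := !open: ((!z) ==> (((!open) || (!hit) || ok) <==> ((z || (!hit) || ok) && z))) && (z ==> (((v && ok) ==> (((!open) || (!hit) || ok) <==> ((z || (!hit) || ok) && z))) && ((!(v && ok)) ==> (((!open) || v || ok) <==> (((!hit) || v || ok) && (!hit))))))
Answer: WP = ((!z) ==> (((!open) || (!hit) || ok) <==> ((z || (!hit) || ok) && z))) && (z ==> (((v && ok) ==> (((!open) || (!hit) || ok) <==> ((z || (!hit) || ok) && z))) && ((!(v && ok)) ==> (((!open) || v || ok) <==> (((!hit) || v || ok) && (!hit))))))
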